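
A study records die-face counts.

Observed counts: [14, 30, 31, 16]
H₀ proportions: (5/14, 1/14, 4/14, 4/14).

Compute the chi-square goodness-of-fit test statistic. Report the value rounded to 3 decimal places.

test statistic = 100.300

n = 91; E_i = n·p_i = [32.50, 6.50, 26.00, 26.00]
χ² = (14−32.50)²/32.50 + (30−6.50)²/6.50 + (31−26.00)²/26.00 + (16−26.00)²/26.00 = 100.3000
df = 3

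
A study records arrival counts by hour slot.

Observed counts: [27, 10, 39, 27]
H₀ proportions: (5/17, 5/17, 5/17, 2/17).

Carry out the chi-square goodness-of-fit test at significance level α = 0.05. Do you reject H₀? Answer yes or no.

n = 103; E_i = n·p_i = [30.29, 30.29, 30.29, 12.12]
χ² = (27−30.29)²/30.29 + (10−30.29)²/30.29 + (39−30.29)²/30.29 + (27−12.12)²/12.12 = 34.7330
df = 3
p-value (upper-tail) = 0.00000
At α=0.05: p < α → reject H₀

reject H₀: yes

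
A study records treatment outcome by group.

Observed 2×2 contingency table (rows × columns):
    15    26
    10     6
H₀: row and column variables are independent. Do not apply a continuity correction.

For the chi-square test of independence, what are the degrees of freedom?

df = (r−1)(c−1) = (2−1)·(2−1) = 1

degrees of freedom = 1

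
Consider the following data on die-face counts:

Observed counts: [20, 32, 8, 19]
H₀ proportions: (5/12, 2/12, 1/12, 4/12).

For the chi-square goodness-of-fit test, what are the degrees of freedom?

df = k − 1 = 4 − 1 = 3

degrees of freedom = 3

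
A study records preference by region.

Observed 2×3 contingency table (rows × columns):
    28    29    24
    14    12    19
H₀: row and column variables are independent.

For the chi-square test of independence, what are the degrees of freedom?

degrees of freedom = 2

df = (r−1)(c−1) = (2−1)·(3−1) = 2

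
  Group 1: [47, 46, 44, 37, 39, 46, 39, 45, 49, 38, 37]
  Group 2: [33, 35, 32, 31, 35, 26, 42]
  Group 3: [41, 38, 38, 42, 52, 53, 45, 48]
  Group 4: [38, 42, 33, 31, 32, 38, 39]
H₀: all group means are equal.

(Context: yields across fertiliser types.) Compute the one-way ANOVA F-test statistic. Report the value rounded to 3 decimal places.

Group means [42.45, 33.43, 44.62, 36.14], grand mean 39.727
SSB = Σnᵢ(x̄ᵢ−x̄)² = 641.372; SSW = ΣΣ(x−x̄ᵢ)² = 689.174
MSB = 641.372/3 = 213.7906; MSW = 689.174/29 = 23.7646
F = MSB/MSW = 8.9962
df = (3, 29)

test statistic = 8.996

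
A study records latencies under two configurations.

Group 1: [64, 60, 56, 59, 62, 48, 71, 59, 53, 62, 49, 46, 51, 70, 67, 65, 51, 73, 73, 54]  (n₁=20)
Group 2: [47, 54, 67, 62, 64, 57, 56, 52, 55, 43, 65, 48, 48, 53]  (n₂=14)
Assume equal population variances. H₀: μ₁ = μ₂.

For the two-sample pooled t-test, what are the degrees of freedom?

degrees of freedom = 32

df = n₁ + n₂ − 2 = 20 + 14 − 2 = 32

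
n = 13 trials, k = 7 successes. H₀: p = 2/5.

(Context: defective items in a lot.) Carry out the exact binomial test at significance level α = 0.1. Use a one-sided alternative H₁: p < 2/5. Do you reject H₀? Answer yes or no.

reject H₀: no

Exact binomial: n=13, k=7, p₀=2/5=0.4000
P(X≤7) from Σ C(n,i)·p₀^i·(1−p₀)^(n−i)
p-value (one-sided, H₁ less) = 0.90233
At α=0.1: p ≥ α → fail to reject H₀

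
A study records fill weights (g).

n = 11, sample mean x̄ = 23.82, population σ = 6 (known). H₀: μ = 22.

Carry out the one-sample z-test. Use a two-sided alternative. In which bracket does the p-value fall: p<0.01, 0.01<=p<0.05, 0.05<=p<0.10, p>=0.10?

p-value bracket: p>=0.10

SE = σ/√n = 6/√11 = 1.8091
z = (x̄−μ₀)/SE = (23.82−22)/1.8091 = 1.0060
p-value (two-sided) = 0.31439
→ bracket: p>=0.10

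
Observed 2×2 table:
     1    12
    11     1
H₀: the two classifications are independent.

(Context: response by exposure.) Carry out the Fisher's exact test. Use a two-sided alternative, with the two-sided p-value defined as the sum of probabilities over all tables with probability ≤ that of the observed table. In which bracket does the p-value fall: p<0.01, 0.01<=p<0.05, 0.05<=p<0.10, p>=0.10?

p-value bracket: p<0.01

Margins: r₁=13, r₂=12, c₁=12, c₂=13, n=25
p_obs = C(13,1)·C(12,11)/C(25,12); sum pmf over tables with pmf ≤ p_obs
p-value (two-sided) = 0.00003
→ bracket: p<0.01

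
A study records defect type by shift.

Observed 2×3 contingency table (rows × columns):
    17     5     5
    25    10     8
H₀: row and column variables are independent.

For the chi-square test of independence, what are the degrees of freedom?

df = (r−1)(c−1) = (2−1)·(3−1) = 2

degrees of freedom = 2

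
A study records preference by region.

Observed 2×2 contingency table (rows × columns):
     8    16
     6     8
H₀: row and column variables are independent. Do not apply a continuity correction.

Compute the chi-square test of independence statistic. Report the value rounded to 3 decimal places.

Row totals [24, 14], col totals [14, 24], n=38
χ² = (8−8.84)²/8.84 + (16−15.16)²/15.16 + (6−5.16)²/5.16 + (8−8.84)²/8.84 = 0.3447
df = 1

test statistic = 0.345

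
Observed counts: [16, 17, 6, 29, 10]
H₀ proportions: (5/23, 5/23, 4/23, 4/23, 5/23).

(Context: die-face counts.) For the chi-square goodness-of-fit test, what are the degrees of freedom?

degrees of freedom = 4

df = k − 1 = 5 − 1 = 4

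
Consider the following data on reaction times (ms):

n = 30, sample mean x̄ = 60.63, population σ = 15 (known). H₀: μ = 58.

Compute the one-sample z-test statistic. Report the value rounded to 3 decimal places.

test statistic = 0.960

SE = σ/√n = 15/√30 = 2.7386
z = (x̄−μ₀)/SE = (60.63−58)/2.7386 = 0.9603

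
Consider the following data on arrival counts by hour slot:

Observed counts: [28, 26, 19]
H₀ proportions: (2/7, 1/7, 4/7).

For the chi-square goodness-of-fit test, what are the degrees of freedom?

df = k − 1 = 3 − 1 = 2

degrees of freedom = 2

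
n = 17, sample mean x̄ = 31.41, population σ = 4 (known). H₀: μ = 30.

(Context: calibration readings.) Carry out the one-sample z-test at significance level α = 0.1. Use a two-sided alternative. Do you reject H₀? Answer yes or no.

reject H₀: no

SE = σ/√n = 4/√17 = 0.9701
z = (x̄−μ₀)/SE = (31.41−30)/0.9701 = 1.4534
p-value (two-sided) = 0.14611
At α=0.1: p ≥ α → fail to reject H₀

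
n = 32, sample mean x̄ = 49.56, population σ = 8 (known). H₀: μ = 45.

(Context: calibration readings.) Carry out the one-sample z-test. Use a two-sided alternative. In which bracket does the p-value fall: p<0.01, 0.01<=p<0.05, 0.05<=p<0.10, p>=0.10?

SE = σ/√n = 8/√32 = 1.4142
z = (x̄−μ₀)/SE = (49.56−45)/1.4142 = 3.2244
p-value (two-sided) = 0.00126
→ bracket: p<0.01

p-value bracket: p<0.01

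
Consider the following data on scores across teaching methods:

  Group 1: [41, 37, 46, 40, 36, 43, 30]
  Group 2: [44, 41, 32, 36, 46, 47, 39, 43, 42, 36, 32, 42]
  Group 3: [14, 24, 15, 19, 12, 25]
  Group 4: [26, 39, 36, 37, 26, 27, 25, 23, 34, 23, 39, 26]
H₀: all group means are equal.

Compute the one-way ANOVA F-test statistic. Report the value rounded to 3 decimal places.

Group means [39.00, 40.00, 18.17, 30.08], grand mean 33.054
SSB = Σnᵢ(x̄ᵢ−x̄)² = 2262.142; SSW = ΣΣ(x−x̄ᵢ)² = 1033.750
MSB = 2262.142/3 = 754.0473; MSW = 1033.750/33 = 31.3258
F = MSB/MSW = 24.0712
df = (3, 33)

test statistic = 24.071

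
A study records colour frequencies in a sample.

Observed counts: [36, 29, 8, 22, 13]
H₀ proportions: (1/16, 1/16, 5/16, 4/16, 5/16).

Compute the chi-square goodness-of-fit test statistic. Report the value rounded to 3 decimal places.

n = 108; E_i = n·p_i = [6.75, 6.75, 33.75, 27.00, 33.75]
χ² = (36−6.75)²/6.75 + (29−6.75)²/6.75 + (8−33.75)²/33.75 + (22−27.00)²/27.00 + (13−33.75)²/33.75 = 233.4222
df = 4

test statistic = 233.422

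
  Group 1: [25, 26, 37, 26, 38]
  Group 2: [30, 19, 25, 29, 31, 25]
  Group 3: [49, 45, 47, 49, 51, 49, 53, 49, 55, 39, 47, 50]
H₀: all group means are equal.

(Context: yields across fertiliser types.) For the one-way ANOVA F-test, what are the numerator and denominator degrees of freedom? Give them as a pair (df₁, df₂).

degrees of freedom = [2, 20]

k = 3 groups, N = 23 total
df = (k−1, N−k) = (3−1, 23−3) = (2, 20)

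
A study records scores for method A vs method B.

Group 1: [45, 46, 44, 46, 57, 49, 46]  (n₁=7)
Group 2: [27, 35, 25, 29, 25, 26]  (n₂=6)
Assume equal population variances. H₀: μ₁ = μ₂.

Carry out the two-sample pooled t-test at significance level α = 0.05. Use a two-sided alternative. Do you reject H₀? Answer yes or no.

x̄₁=47.571, s₁=4.429, n₁=7
x̄₂=27.833, s₂=3.817, n₂=6
s_p² = [6·4.429² + 5·3.817²]/11 = 17.3225
SE = √(s_p²·(1/7+1/6)) = 2.3155
t = (47.571−27.833)/2.3155 = 8.5242
df = 11
p-value (two-sided) = 0.00000
At α=0.05: p < α → reject H₀

reject H₀: yes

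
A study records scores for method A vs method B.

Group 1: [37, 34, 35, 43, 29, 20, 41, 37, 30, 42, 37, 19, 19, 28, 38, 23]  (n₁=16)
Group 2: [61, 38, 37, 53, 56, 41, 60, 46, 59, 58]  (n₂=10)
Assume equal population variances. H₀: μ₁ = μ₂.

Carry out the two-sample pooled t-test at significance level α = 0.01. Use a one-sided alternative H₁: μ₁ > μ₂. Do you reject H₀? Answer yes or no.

reject H₀: no

x̄₁=32.000, s₁=8.238, n₁=16
x̄₂=50.900, s₂=9.504, n₂=10
s_p² = [15·8.238² + 9·9.504²]/24 = 76.2875
SE = √(s_p²·(1/16+1/10)) = 3.5209
t = (32.000−50.900)/3.5209 = -5.3679
df = 24
p-value (one-sided, H₁ greater) = 0.99999
At α=0.01: p ≥ α → fail to reject H₀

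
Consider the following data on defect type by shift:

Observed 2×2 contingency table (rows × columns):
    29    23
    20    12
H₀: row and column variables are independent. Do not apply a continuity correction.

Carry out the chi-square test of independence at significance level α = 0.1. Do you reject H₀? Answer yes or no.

Row totals [52, 32], col totals [49, 35], n=84
χ² = (29−30.33)²/30.33 + (23−21.67)²/21.67 + (20−18.67)²/18.67 + (12−13.33)²/13.33 = 0.3692
df = 1
p-value (upper-tail) = 0.54342
At α=0.1: p ≥ α → fail to reject H₀

reject H₀: no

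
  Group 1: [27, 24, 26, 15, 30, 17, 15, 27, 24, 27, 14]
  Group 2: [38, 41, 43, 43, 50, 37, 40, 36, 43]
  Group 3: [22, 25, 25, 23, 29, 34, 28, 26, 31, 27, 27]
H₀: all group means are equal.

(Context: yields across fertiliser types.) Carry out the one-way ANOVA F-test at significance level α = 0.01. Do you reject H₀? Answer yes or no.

reject H₀: yes

Group means [22.36, 41.22, 27.00], grand mean 29.484
SSB = Σnᵢ(x̄ᵢ−x̄)² = 1865.641; SSW = ΣΣ(x−x̄ᵢ)² = 612.101
MSB = 1865.641/2 = 932.8205; MSW = 612.101/28 = 21.8608
F = MSB/MSW = 42.6710
df = (2, 28)
p-value (upper-tail) = 0.00000
At α=0.01: p < α → reject H₀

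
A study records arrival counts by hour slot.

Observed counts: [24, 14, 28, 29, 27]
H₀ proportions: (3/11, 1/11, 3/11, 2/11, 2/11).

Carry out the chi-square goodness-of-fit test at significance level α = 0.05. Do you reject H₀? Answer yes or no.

reject H₀: no

n = 122; E_i = n·p_i = [33.27, 11.09, 33.27, 22.18, 22.18]
χ² = (24−33.27)²/33.27 + (14−11.09)²/11.09 + (28−33.27)²/33.27 + (29−22.18)²/22.18 + (27−22.18)²/22.18 = 7.3251
df = 4
p-value (upper-tail) = 0.11967
At α=0.05: p ≥ α → fail to reject H₀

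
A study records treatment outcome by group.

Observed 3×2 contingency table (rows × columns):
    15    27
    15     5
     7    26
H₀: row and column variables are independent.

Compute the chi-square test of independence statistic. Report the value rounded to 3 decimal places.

Row totals [42, 20, 33], col totals [37, 58], n=95
χ² = (15−16.36)²/16.36 + (27−25.64)²/25.64 + (15−7.79)²/7.79 + (5−12.21)²/12.21 + (7−12.85)²/12.85 + (26−20.15)²/20.15 = 15.4824
df = 2

test statistic = 15.482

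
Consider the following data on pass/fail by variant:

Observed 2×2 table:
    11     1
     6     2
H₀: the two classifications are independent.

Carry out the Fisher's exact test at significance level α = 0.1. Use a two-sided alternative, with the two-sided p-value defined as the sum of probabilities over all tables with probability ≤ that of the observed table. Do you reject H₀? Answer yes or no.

Margins: r₁=12, r₂=8, c₁=17, c₂=3, n=20
p_obs = C(12,11)·C(8,6)/C(20,17); sum pmf over tables with pmf ≤ p_obs
p-value (two-sided) = 0.53684
At α=0.1: p ≥ α → fail to reject H₀

reject H₀: no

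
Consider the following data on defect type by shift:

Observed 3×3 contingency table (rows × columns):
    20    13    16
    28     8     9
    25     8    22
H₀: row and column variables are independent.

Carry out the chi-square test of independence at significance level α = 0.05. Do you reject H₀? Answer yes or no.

Row totals [49, 45, 55], col totals [73, 29, 47], n=149
χ² = (20−24.01)²/24.01 + (13−9.54)²/9.54 + (16−15.46)²/15.46 + (28−22.05)²/22.05 + (8−8.76)²/8.76 + (9−14.19)²/14.19 + (25−26.95)²/26.95 + (8−10.70)²/10.70 + (22−17.35)²/17.35 = 7.5903
df = 4
p-value (upper-tail) = 0.10779
At α=0.05: p ≥ α → fail to reject H₀

reject H₀: no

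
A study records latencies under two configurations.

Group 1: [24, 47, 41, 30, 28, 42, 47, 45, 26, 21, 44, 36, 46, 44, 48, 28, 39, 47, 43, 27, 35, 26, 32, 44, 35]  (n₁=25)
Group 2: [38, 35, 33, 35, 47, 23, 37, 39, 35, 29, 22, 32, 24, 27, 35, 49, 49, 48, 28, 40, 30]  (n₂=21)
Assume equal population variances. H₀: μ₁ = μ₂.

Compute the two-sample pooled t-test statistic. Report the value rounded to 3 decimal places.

test statistic = 0.794

x̄₁=37.000, s₁=8.675, n₁=25
x̄₂=35.000, s₂=8.307, n₂=21
s_p² = [24·8.675² + 20·8.307²]/44 = 72.4091
SE = √(s_p²·(1/25+1/21)) = 2.5188
t = (37.000−35.000)/2.5188 = 0.7940
df = 44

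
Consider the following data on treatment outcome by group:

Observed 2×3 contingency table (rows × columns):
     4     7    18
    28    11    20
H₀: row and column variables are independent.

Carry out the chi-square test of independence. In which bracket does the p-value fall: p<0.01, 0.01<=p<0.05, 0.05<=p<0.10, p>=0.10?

Row totals [29, 59], col totals [32, 18, 38], n=88
χ² = (4−10.55)²/10.55 + (7−5.93)²/5.93 + (18−12.52)²/12.52 + (28−21.45)²/21.45 + (11−12.07)²/12.07 + (20−25.48)²/25.48 = 9.9197
df = 2
p-value (upper-tail) = 0.00701
→ bracket: p<0.01

p-value bracket: p<0.01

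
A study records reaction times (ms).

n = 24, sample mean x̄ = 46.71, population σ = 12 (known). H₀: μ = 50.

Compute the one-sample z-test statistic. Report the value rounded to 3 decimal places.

test statistic = -1.343

SE = σ/√n = 12/√24 = 2.4495
z = (x̄−μ₀)/SE = (46.71−50)/2.4495 = -1.3431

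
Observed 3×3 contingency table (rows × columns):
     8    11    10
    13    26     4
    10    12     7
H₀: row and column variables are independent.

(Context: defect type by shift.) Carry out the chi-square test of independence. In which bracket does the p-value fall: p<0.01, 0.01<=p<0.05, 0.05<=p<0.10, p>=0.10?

Row totals [29, 43, 29], col totals [31, 49, 21], n=101
χ² = (8−8.90)²/8.90 + (11−14.07)²/14.07 + (10−6.03)²/6.03 + (13−13.20)²/13.20 + (26−20.86)²/20.86 + (4−8.94)²/8.94 + (10−8.90)²/8.90 + (12−14.07)²/14.07 + (7−6.03)²/6.03 = 7.9702
df = 4
p-value (upper-tail) = 0.09268
→ bracket: 0.05<=p<0.10

p-value bracket: 0.05<=p<0.10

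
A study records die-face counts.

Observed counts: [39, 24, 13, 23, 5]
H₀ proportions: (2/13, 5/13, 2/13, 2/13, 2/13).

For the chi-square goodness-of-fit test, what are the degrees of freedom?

df = k − 1 = 5 − 1 = 4

degrees of freedom = 4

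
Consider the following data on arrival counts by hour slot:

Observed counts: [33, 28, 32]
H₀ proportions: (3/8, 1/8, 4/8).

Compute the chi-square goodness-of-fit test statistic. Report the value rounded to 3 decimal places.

n = 93; E_i = n·p_i = [34.88, 11.62, 46.50]
χ² = (33−34.88)²/34.88 + (28−11.62)²/11.62 + (32−46.50)²/46.50 = 27.6882
df = 2

test statistic = 27.688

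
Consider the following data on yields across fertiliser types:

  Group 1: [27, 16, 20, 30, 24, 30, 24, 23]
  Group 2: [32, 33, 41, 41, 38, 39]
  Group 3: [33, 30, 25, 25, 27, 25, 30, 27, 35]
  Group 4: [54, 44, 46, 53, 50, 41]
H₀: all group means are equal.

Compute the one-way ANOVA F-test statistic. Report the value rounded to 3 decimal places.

test statistic = 39.006

Group means [24.25, 37.33, 28.56, 48.00], grand mean 33.207
SSB = Σnᵢ(x̄ᵢ−x̄)² = 2251.703; SSW = ΣΣ(x−x̄ᵢ)² = 481.056
MSB = 2251.703/3 = 750.5677; MSW = 481.056/25 = 19.2422
F = MSB/MSW = 39.0063
df = (3, 25)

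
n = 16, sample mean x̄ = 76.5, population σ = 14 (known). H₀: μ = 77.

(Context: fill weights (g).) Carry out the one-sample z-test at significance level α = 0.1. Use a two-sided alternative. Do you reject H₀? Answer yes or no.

reject H₀: no

SE = σ/√n = 14/√16 = 3.5000
z = (x̄−μ₀)/SE = (76.5−77)/3.5000 = -0.1429
p-value (two-sided) = 0.88640
At α=0.1: p ≥ α → fail to reject H₀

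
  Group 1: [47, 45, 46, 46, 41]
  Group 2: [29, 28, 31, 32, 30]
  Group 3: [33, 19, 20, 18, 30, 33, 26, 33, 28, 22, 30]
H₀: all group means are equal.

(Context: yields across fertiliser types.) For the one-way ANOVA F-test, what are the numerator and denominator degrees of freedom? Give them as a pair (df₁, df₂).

k = 3 groups, N = 21 total
df = (k−1, N−k) = (3−1, 21−3) = (2, 18)

degrees of freedom = [2, 18]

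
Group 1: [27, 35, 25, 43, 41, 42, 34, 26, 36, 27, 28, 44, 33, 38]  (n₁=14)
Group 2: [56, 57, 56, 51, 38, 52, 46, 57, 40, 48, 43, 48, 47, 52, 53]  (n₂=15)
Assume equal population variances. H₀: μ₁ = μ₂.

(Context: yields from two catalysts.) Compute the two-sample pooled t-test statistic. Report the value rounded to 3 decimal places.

test statistic = -6.469

x̄₁=34.214, s₁=6.762, n₁=14
x̄₂=49.600, s₂=6.045, n₂=15
s_p² = [13·6.762² + 14·6.045²]/27 = 40.9614
SE = √(s_p²·(1/14+1/15)) = 2.3784
t = (34.214−49.600)/2.3784 = -6.4691
df = 27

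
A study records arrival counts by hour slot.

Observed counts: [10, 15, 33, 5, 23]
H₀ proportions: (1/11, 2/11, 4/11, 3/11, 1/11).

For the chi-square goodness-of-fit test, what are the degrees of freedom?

df = k − 1 = 5 − 1 = 4

degrees of freedom = 4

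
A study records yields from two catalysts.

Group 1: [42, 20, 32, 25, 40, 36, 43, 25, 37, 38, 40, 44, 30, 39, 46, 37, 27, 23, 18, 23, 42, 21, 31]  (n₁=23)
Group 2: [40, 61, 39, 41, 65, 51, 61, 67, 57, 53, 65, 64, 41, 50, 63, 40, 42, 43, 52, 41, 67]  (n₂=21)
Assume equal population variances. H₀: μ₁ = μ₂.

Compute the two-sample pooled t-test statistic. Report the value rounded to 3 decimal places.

test statistic = -6.705

x̄₁=33.000, s₁=8.707, n₁=23
x̄₂=52.524, s₂=10.586, n₂=21
s_p² = [22·8.707² + 20·10.586²]/42 = 93.0771
SE = √(s_p²·(1/23+1/21)) = 2.9119
t = (33.000−52.524)/2.9119 = -6.7049
df = 42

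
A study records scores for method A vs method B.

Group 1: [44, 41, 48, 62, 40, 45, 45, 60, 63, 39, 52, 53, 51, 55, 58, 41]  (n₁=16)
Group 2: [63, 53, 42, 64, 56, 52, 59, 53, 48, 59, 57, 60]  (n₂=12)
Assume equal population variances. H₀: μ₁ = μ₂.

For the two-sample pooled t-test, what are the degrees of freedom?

df = n₁ + n₂ − 2 = 16 + 12 − 2 = 26

degrees of freedom = 26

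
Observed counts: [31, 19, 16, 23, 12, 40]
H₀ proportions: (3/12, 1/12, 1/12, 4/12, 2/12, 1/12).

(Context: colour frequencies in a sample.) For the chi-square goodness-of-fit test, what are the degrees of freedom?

degrees of freedom = 5

df = k − 1 = 6 − 1 = 5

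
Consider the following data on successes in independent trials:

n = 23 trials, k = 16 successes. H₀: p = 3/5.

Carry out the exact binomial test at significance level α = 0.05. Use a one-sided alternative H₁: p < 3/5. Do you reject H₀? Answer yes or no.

reject H₀: no

Exact binomial: n=23, k=16, p₀=3/5=0.6000
P(X≤16) from Σ C(n,i)·p₀^i·(1−p₀)^(n−i)
p-value (one-sided, H₁ less) = 0.87604
At α=0.05: p ≥ α → fail to reject H₀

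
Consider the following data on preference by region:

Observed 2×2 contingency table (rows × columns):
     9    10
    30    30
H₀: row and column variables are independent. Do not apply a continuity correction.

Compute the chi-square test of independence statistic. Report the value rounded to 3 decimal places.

Row totals [19, 60], col totals [39, 40], n=79
χ² = (9−9.38)²/9.38 + (10−9.62)²/9.62 + (30−29.62)²/29.62 + (30−30.38)²/30.38 = 0.0400
df = 1

test statistic = 0.040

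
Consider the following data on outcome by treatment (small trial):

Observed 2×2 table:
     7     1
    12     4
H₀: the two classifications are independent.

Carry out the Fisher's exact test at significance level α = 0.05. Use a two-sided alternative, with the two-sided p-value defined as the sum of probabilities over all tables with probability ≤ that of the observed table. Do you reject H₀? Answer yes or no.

Margins: r₁=8, r₂=16, c₁=19, c₂=5, n=24
p_obs = C(8,7)·C(16,12)/C(24,19); sum pmf over tables with pmf ≤ p_obs
p-value (two-sided) = 0.63109
At α=0.05: p ≥ α → fail to reject H₀

reject H₀: no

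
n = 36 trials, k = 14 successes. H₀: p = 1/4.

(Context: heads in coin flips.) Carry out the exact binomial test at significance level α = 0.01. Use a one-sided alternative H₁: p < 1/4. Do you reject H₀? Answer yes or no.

Exact binomial: n=36, k=14, p₀=1/4=0.2500
P(X≤14) from Σ C(n,i)·p₀^i·(1−p₀)^(n−i)
p-value (one-sided, H₁ less) = 0.97909
At α=0.01: p ≥ α → fail to reject H₀

reject H₀: no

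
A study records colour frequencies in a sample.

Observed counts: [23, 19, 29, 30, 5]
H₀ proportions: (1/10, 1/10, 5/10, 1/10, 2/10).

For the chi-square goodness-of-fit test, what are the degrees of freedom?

degrees of freedom = 4

df = k − 1 = 5 − 1 = 4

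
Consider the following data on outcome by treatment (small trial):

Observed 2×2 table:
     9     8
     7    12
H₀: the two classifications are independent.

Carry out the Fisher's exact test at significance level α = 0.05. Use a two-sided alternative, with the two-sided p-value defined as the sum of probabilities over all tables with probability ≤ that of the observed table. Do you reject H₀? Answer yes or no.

Margins: r₁=17, r₂=19, c₁=16, c₂=20, n=36
p_obs = C(17,9)·C(19,7)/C(36,16); sum pmf over tables with pmf ≤ p_obs
p-value (two-sided) = 0.50273
At α=0.05: p ≥ α → fail to reject H₀

reject H₀: no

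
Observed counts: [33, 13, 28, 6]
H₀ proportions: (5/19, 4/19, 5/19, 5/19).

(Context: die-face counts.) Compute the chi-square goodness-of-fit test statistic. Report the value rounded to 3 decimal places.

test statistic = 20.712

n = 80; E_i = n·p_i = [21.05, 16.84, 21.05, 21.05]
χ² = (33−21.05)²/21.05 + (13−16.84)²/16.84 + (28−21.05)²/21.05 + (6−21.05)²/21.05 = 20.7119
df = 3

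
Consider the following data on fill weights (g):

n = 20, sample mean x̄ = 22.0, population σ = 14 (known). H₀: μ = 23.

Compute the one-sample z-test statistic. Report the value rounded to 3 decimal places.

test statistic = -0.319

SE = σ/√n = 14/√20 = 3.1305
z = (x̄−μ₀)/SE = (22.0−23)/3.1305 = -0.3194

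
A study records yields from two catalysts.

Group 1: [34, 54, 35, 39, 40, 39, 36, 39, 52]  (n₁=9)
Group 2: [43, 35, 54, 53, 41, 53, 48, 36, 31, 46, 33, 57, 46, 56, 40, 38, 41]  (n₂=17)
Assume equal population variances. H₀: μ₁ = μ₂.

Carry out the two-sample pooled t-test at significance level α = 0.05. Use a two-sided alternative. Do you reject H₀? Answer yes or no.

reject H₀: no

x̄₁=40.889, s₁=7.184, n₁=9
x̄₂=44.176, s₂=8.308, n₂=17
s_p² = [8·7.184² + 16·8.308²]/24 = 63.2233
SE = √(s_p²·(1/9+1/17)) = 3.2778
t = (40.889−44.176)/3.2778 = -1.0030
df = 24
p-value (two-sided) = 0.32587
At α=0.05: p ≥ α → fail to reject H₀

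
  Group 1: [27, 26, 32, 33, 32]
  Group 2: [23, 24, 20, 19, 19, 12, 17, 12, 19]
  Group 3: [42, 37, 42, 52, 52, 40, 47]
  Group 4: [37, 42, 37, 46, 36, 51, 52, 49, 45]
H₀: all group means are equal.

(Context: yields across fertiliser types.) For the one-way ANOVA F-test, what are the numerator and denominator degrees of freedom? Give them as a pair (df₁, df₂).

degrees of freedom = [3, 26]

k = 4 groups, N = 30 total
df = (k−1, N−k) = (4−1, 30−4) = (3, 26)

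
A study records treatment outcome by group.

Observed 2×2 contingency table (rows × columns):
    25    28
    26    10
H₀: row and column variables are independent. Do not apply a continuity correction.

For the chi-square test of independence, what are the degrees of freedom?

df = (r−1)(c−1) = (2−1)·(2−1) = 1

degrees of freedom = 1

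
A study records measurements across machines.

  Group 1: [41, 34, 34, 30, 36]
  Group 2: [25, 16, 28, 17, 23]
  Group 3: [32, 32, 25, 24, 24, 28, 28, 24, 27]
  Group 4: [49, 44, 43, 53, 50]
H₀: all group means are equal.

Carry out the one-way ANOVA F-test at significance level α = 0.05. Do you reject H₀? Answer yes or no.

Group means [35.00, 21.80, 27.11, 47.80], grand mean 31.958
SSB = Σnᵢ(x̄ᵢ−x̄)² = 2028.469; SSW = ΣΣ(x−x̄ᵢ)² = 324.489
MSB = 2028.469/3 = 676.1565; MSW = 324.489/20 = 16.2244
F = MSB/MSW = 41.6752
df = (3, 20)
p-value (upper-tail) = 0.00000
At α=0.05: p < α → reject H₀

reject H₀: yes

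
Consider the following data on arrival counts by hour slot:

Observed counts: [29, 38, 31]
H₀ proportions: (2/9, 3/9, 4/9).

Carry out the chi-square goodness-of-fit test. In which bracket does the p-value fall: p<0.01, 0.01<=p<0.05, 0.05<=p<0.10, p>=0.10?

p-value bracket: 0.01<=p<0.05

n = 98; E_i = n·p_i = [21.78, 32.67, 43.56]
χ² = (29−21.78)²/21.78 + (38−32.67)²/32.67 + (31−43.56)²/43.56 = 6.8852
df = 2
p-value (upper-tail) = 0.03198
→ bracket: 0.01<=p<0.05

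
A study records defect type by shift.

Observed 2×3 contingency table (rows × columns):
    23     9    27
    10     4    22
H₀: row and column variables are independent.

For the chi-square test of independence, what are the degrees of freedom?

df = (r−1)(c−1) = (2−1)·(3−1) = 2

degrees of freedom = 2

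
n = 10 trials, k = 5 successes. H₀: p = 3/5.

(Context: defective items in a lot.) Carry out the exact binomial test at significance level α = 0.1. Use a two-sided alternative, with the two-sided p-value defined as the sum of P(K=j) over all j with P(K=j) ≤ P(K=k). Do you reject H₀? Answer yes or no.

reject H₀: no

Exact binomial: n=10, k=5, p₀=3/5=0.6000
P(X=j) = C(n,j)·p₀^j·(1−p₀)^(n−j); p = Σ P(X=j) over j with P(X=j) ≤ P(X=5)
p-value (two-sided) = 0.53419
At α=0.1: p ≥ α → fail to reject H₀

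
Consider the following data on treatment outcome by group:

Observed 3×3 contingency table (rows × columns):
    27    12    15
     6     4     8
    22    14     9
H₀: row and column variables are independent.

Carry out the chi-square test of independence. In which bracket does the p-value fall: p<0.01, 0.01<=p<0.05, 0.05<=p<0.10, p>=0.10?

p-value bracket: p>=0.10

Row totals [54, 18, 45], col totals [55, 30, 32], n=117
χ² = (27−25.38)²/25.38 + (12−13.85)²/13.85 + (15−14.77)²/14.77 + (6−8.46)²/8.46 + (4−4.62)²/4.62 + (8−4.92)²/4.92 + (22−21.15)²/21.15 + (14−11.54)²/11.54 + (9−12.31)²/12.31 = 4.5217
df = 4
p-value (upper-tail) = 0.33998
→ bracket: p>=0.10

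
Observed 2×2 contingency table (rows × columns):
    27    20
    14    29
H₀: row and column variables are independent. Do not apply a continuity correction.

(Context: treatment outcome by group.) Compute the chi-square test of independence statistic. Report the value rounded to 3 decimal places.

test statistic = 5.608

Row totals [47, 43], col totals [41, 49], n=90
χ² = (27−21.41)²/21.41 + (20−25.59)²/25.59 + (14−19.59)²/19.59 + (29−23.41)²/23.41 = 5.6083
df = 1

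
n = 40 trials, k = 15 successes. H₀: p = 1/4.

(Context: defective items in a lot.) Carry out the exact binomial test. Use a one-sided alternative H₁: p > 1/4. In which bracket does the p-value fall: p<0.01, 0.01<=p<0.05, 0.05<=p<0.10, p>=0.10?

p-value bracket: 0.05<=p<0.10

Exact binomial: n=40, k=15, p₀=1/4=0.2500
P(X≥15) from Σ C(n,i)·p₀^i·(1−p₀)^(n−i)
p-value (one-sided, H₁ greater) = 0.05444
→ bracket: 0.05<=p<0.10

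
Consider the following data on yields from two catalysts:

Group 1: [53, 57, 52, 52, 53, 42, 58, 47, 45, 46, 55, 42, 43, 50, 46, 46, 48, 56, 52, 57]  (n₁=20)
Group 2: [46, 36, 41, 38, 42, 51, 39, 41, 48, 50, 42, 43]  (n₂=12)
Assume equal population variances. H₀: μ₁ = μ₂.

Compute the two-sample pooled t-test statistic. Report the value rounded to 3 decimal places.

x̄₁=50.000, s₁=5.211, n₁=20
x̄₂=43.083, s₂=4.738, n₂=12
s_p² = [19·5.211² + 11·4.738²]/30 = 25.4306
SE = √(s_p²·(1/20+1/12)) = 1.8414
t = (50.000−43.083)/1.8414 = 3.7562
df = 30

test statistic = 3.756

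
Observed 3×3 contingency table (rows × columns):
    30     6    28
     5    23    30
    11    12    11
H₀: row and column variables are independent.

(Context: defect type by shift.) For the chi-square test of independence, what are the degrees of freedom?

degrees of freedom = 4

df = (r−1)(c−1) = (3−1)·(3−1) = 4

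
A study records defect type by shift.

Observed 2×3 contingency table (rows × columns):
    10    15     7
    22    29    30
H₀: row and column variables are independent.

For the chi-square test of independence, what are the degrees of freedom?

degrees of freedom = 2

df = (r−1)(c−1) = (2−1)·(3−1) = 2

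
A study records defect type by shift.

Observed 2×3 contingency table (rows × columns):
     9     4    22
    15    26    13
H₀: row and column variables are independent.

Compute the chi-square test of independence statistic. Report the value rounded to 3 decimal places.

Row totals [35, 54], col totals [24, 30, 35], n=89
χ² = (9−9.44)²/9.44 + (4−11.80)²/11.80 + (22−13.76)²/13.76 + (15−14.56)²/14.56 + (26−18.20)²/18.20 + (13−21.24)²/21.24 = 16.6503
df = 2

test statistic = 16.650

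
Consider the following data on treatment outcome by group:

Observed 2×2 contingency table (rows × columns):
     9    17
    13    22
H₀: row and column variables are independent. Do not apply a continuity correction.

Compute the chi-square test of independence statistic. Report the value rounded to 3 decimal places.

test statistic = 0.041

Row totals [26, 35], col totals [22, 39], n=61
χ² = (9−9.38)²/9.38 + (17−16.62)²/16.62 + (13−12.62)²/12.62 + (22−22.38)²/22.38 = 0.0413
df = 1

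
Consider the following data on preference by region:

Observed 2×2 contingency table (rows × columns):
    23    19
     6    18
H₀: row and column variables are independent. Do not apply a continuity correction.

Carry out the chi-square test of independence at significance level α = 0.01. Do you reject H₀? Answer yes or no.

Row totals [42, 24], col totals [29, 37], n=66
χ² = (23−18.45)²/18.45 + (19−23.55)²/23.55 + (6−10.55)²/10.55 + (18−13.45)²/13.45 = 5.4919
df = 1
p-value (upper-tail) = 0.01910
At α=0.01: p ≥ α → fail to reject H₀

reject H₀: no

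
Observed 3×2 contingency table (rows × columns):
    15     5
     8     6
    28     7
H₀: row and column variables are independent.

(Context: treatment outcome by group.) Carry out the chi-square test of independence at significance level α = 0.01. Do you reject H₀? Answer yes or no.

reject H₀: no

Row totals [20, 14, 35], col totals [51, 18], n=69
χ² = (15−14.78)²/14.78 + (5−5.22)²/5.22 + (8−10.35)²/10.35 + (6−3.65)²/3.65 + (28−25.87)²/25.87 + (7−9.13)²/9.13 = 2.7268
df = 2
p-value (upper-tail) = 0.25579
At α=0.01: p ≥ α → fail to reject H₀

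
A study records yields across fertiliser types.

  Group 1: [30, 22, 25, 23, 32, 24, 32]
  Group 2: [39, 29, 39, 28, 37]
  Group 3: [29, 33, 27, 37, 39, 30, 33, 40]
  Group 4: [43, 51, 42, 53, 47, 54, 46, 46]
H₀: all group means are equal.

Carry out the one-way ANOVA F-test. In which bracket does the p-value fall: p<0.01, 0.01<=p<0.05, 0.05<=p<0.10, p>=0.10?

p-value bracket: p<0.01

Group means [26.86, 34.40, 33.50, 47.75], grand mean 36.071
SSB = Σnᵢ(x̄ᵢ−x̄)² = 1752.300; SSW = ΣΣ(x−x̄ᵢ)² = 531.557
MSB = 1752.300/3 = 584.1000; MSW = 531.557/24 = 22.1482
F = MSB/MSW = 26.3723
df = (3, 24)
p-value (upper-tail) = 0.00000
→ bracket: p<0.01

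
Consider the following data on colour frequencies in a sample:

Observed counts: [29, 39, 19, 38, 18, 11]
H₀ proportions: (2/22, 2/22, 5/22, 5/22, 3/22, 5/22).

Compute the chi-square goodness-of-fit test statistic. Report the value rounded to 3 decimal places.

test statistic = 85.171

n = 154; E_i = n·p_i = [14.00, 14.00, 35.00, 35.00, 21.00, 35.00]
χ² = (29−14.00)²/14.00 + (39−14.00)²/14.00 + (19−35.00)²/35.00 + (38−35.00)²/35.00 + (18−21.00)²/21.00 + (11−35.00)²/35.00 = 85.1714
df = 5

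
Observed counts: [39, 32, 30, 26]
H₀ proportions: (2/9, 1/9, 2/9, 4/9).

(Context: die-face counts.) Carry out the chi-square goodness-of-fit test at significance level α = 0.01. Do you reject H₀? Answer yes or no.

n = 127; E_i = n·p_i = [28.22, 14.11, 28.22, 56.44]
χ² = (39−28.22)²/28.22 + (32−14.11)²/14.11 + (30−28.22)²/28.22 + (26−56.44)²/56.44 = 43.3268
df = 3
p-value (upper-tail) = 0.00000
At α=0.01: p < α → reject H₀

reject H₀: yes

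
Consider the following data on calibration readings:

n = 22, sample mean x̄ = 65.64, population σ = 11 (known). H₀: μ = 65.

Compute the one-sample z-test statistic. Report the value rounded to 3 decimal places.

SE = σ/√n = 11/√22 = 2.3452
z = (x̄−μ₀)/SE = (65.64−65)/2.3452 = 0.2729

test statistic = 0.273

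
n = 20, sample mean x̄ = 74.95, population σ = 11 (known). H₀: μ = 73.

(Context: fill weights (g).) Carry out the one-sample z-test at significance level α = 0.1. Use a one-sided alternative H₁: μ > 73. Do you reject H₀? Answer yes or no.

SE = σ/√n = 11/√20 = 2.4597
z = (x̄−μ₀)/SE = (74.95−73)/2.4597 = 0.7928
p-value (one-sided, H₁ greater) = 0.21395
At α=0.1: p ≥ α → fail to reject H₀

reject H₀: no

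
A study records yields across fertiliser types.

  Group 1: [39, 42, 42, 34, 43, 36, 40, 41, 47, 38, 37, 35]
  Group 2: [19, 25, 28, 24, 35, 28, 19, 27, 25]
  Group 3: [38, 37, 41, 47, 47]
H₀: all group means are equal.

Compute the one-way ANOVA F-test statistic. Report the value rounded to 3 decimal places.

test statistic = 33.780

Group means [39.50, 25.56, 42.00], grand mean 35.154
SSB = Σnᵢ(x̄ᵢ−x̄)² = 1290.162; SSW = ΣΣ(x−x̄ᵢ)² = 439.222
MSB = 1290.162/2 = 645.0812; MSW = 439.222/23 = 19.0966
F = MSB/MSW = 33.7799
df = (2, 23)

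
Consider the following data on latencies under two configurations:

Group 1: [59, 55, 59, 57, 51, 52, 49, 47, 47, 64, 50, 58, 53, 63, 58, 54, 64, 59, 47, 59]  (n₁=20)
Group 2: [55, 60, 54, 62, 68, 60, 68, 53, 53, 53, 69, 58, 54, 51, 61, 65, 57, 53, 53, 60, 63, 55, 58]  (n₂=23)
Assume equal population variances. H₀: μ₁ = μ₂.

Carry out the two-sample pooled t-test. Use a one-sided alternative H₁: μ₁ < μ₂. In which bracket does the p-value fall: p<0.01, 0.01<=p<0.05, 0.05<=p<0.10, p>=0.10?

p-value bracket: 0.01<=p<0.05

x̄₁=55.250, s₁=5.590, n₁=20
x̄₂=58.391, s₂=5.450, n₂=23
s_p² = [19·5.590² + 22·5.450²]/41 = 30.4202
SE = √(s_p²·(1/20+1/23)) = 1.6863
t = (55.250−58.391)/1.6863 = -1.8628
df = 41
p-value (one-sided, H₁ less) = 0.03483
→ bracket: 0.01<=p<0.05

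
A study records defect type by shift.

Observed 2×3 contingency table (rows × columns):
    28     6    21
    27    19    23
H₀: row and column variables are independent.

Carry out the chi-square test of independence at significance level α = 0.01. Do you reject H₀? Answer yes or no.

reject H₀: no

Row totals [55, 69], col totals [55, 25, 44], n=124
χ² = (28−24.40)²/24.40 + (6−11.09)²/11.09 + (21−19.52)²/19.52 + (27−30.60)²/30.60 + (19−13.91)²/13.91 + (23−24.48)²/24.48 = 5.3567
df = 2
p-value (upper-tail) = 0.06868
At α=0.01: p ≥ α → fail to reject H₀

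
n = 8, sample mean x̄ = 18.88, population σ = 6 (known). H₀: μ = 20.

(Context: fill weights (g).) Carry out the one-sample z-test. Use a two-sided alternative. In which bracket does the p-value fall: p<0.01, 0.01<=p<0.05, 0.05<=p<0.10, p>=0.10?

p-value bracket: p>=0.10

SE = σ/√n = 6/√8 = 2.1213
z = (x̄−μ₀)/SE = (18.88−20)/2.1213 = -0.5280
p-value (two-sided) = 0.59752
→ bracket: p>=0.10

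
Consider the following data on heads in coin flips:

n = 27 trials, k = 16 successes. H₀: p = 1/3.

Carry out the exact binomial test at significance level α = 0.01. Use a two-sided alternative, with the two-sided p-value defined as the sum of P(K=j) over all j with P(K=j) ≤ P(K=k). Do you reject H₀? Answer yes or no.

reject H₀: yes

Exact binomial: n=27, k=16, p₀=1/3=0.3333
P(X=j) = C(n,j)·p₀^j·(1−p₀)^(n−j); p = Σ P(X=j) over j with P(X=j) ≤ P(X=16)
p-value (two-sided) = 0.00684
At α=0.01: p < α → reject H₀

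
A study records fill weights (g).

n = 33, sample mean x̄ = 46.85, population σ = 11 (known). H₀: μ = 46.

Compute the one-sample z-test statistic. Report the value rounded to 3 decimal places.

SE = σ/√n = 11/√33 = 1.9149
z = (x̄−μ₀)/SE = (46.85−46)/1.9149 = 0.4439

test statistic = 0.444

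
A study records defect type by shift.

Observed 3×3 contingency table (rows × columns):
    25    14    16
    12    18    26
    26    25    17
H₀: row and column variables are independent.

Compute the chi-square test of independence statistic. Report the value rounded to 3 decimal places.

test statistic = 10.702

Row totals [55, 56, 68], col totals [63, 57, 59], n=179
χ² = (25−19.36)²/19.36 + (14−17.51)²/17.51 + (16−18.13)²/18.13 + (12−19.71)²/19.71 + (18−17.83)²/17.83 + (26−18.46)²/18.46 + (26−23.93)²/23.93 + (25−21.65)²/21.65 + (17−22.41)²/22.41 = 10.7016
df = 4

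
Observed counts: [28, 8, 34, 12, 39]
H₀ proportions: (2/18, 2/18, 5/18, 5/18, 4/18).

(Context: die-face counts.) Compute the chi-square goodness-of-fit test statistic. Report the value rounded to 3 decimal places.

n = 121; E_i = n·p_i = [13.44, 13.44, 33.61, 33.61, 26.89]
χ² = (28−13.44)²/13.44 + (8−13.44)²/13.44 + (34−33.61)²/33.61 + (12−33.61)²/33.61 + (39−26.89)²/26.89 = 37.3182
df = 4

test statistic = 37.318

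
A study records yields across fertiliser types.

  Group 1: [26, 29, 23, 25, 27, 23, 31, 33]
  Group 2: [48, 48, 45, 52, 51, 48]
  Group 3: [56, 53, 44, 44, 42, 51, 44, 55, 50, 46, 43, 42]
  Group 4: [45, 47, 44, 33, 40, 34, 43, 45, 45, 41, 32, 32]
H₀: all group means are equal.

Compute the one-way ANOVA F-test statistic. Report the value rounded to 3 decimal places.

test statistic = 34.830

Group means [27.12, 48.67, 47.50, 40.08], grand mean 41.053
SSB = Σnᵢ(x̄ᵢ−x̄)² = 2409.770; SSW = ΣΣ(x−x̄ᵢ)² = 784.125
MSB = 2409.770/3 = 803.2566; MSW = 784.125/34 = 23.0625
F = MSB/MSW = 34.8296
df = (3, 34)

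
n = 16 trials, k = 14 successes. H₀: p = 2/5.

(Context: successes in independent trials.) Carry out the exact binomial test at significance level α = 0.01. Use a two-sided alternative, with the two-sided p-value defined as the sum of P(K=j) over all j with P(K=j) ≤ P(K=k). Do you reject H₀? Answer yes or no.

reject H₀: yes

Exact binomial: n=16, k=14, p₀=2/5=0.4000
P(X=j) = C(n,j)·p₀^j·(1−p₀)^(n−j); p = Σ P(X=j) over j with P(X=j) ≤ P(X=14)
p-value (two-sided) = 0.00013
At α=0.01: p < α → reject H₀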